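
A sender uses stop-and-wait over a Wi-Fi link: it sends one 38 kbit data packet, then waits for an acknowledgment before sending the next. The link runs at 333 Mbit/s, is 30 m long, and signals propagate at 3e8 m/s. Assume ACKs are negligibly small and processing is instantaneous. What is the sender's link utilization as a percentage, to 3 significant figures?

t_tx = L/R = 38000/333000000 = 0.000114114 s.
t_prop = 30/300000000 = 1e-07 s; RTT = 2e-07 s.
Cycle = t_tx + RTT = 0.000114314 s.
Utilization = t_tx / cycle = 0.000114114/0.000114314 = 99.8 %.

99.8 %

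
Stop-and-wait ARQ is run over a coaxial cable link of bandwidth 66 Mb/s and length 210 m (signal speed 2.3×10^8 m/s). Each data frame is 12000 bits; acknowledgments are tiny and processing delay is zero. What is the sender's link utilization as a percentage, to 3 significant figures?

99.0 %

t_tx = L/R = 12000/66000000 = 0.000181818 s.
t_prop = 210/2.3e+08 = 9.13043e-07 s; RTT = 1.82609e-06 s.
Cycle = t_tx + RTT = 0.000183644 s.
Utilization = t_tx / cycle = 0.000181818/0.000183644 = 99.0 %.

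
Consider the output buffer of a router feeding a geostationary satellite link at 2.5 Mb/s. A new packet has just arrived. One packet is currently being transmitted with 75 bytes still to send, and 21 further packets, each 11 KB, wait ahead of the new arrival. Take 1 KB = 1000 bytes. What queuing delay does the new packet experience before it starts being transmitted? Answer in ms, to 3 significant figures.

739 ms

Each queued packet: L/R = 88000/2500000 = 35.2 ms.
21 queued → 739.2 ms.
Plus remaining 600 bits of current packet: 0.24 ms.
Queuing delay = 739 ms.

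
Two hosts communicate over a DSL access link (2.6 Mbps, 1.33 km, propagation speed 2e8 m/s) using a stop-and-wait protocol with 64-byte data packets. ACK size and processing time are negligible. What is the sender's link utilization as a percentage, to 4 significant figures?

t_tx = L/R = 512/2600000 = 0.000196923 s.
t_prop = 1330/200000000 = 6.65e-06 s; RTT = 1.33e-05 s.
Cycle = t_tx + RTT = 0.000210223 s.
Utilization = t_tx / cycle = 0.000196923/0.000210223 = 93.67 %.

93.67 %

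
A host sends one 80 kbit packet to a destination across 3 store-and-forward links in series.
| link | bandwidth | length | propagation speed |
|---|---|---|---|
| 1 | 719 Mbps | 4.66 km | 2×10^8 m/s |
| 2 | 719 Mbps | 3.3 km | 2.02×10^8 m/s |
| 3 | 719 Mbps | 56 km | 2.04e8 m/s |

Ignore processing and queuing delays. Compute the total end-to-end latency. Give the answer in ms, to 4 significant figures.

L = 80000 bits.
Transmission delay per hop = L/R = 80000/719000000 = 0.111266 ms; 3 hops → 0.333797 ms.
Propagation delays (d/s per hop): 0.0233, 0.0163366, 0.27451 ms; sum = 0.314146 ms.
End-to-end = 0.6479 ms.

0.6479 ms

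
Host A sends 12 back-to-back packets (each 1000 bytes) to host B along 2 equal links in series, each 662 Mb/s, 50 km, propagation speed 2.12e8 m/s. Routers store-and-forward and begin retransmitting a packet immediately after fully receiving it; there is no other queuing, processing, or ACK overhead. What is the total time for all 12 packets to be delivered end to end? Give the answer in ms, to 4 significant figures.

Per-hop transmission t_tx = L/R = 8000/662000000 = 0.0120846 ms.
Per-hop propagation t_prop = 50000/212000000 = 0.235849 ms.
Pipeline fill: first packet needs 2·t_tx to clear all hops; remaining 11 packets each add one t_tx.
Total = (2+12-1)·t_tx + 2·t_prop = 13·0.0120846 + 2·0.235849 = 0.6288 ms.

0.6288 ms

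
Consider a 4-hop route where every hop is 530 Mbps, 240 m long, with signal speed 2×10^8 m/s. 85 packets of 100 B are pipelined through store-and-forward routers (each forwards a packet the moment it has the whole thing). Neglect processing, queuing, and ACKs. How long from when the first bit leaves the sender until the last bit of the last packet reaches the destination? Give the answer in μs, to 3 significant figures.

Per-hop transmission t_tx = L/R = 800/530000000 = 1.50943 μs.
Per-hop propagation t_prop = 240/200000000 = 1.2 μs.
Pipeline fill: first packet needs 4·t_tx to clear all hops; remaining 84 packets each add one t_tx.
Total = (4+85-1)·t_tx + 4·t_prop = 88·1.50943 + 4·1.2 = 138 μs.

138 μs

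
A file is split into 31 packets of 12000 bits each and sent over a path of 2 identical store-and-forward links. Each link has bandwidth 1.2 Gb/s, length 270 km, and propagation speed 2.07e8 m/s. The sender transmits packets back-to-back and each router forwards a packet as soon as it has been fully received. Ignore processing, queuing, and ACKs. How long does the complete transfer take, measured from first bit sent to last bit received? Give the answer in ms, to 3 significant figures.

2.93 ms

Per-hop transmission t_tx = L/R = 12000/1200000000 = 0.01 ms.
Per-hop propagation t_prop = 270000/2.07e+08 = 1.30435 ms.
Pipeline fill: first packet needs 2·t_tx to clear all hops; remaining 30 packets each add one t_tx.
Total = (2+31-1)·t_tx + 2·t_prop = 32·0.01 + 2·1.30435 = 2.93 ms.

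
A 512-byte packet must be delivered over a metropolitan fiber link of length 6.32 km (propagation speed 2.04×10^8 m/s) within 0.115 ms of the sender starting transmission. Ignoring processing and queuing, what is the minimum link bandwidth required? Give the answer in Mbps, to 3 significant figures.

L = 4096 bits.
Propagation delay = 6320 / 204000000 = 0.0309804 ms.
Transmission budget = 0.115 − 0.0309804 = 0.0840196 ms.
R ≥ L / t_tx = 4096 bits / 8.40196e-05 s = 48.8 Mbps.

48.8 Mbps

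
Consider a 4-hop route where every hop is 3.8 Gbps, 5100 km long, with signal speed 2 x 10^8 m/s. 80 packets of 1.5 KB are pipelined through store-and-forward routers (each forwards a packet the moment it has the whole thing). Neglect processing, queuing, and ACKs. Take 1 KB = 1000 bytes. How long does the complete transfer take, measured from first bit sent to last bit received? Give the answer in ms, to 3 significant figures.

102 ms

Per-hop transmission t_tx = L/R = 12000/3800000000 = 0.00315789 ms.
Per-hop propagation t_prop = 5100000/200000000 = 25.5 ms.
Pipeline fill: first packet needs 4·t_tx to clear all hops; remaining 79 packets each add one t_tx.
Total = (4+80-1)·t_tx + 4·t_prop = 83·0.00315789 + 4·25.5 = 102 ms.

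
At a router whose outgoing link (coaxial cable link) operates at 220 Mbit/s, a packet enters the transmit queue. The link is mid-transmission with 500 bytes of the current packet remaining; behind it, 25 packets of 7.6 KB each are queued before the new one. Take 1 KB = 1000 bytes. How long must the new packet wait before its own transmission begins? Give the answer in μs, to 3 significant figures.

6930 μs

Each queued packet: L/R = 60800/220000000 = 276.364 μs.
25 queued → 6909.09 μs.
Plus remaining 4000 bits of current packet: 18.1818 μs.
Queuing delay = 6930 μs.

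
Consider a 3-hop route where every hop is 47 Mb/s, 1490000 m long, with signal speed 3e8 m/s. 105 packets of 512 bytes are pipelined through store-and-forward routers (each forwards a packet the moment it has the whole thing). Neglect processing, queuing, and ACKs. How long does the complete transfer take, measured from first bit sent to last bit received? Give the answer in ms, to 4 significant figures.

Per-hop transmission t_tx = L/R = 4096/47000000 = 0.0871489 ms.
Per-hop propagation t_prop = 1490000/300000000 = 4.96667 ms.
Pipeline fill: first packet needs 3·t_tx to clear all hops; remaining 104 packets each add one t_tx.
Total = (3+105-1)·t_tx + 3·t_prop = 107·0.0871489 + 3·4.96667 = 24.22 ms.

24.22 ms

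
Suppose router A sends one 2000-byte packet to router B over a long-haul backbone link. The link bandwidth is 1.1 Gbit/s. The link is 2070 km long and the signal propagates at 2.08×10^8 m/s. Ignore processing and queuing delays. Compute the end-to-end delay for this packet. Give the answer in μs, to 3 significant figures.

9970 μs

L = 2000 × 8 = 16000 bits.
Transmission delay = L/R = 16000 / 1100000000 = 14.5455 μs.
Propagation delay = d/s = 2070000 m / 208000000 m/s = 9951.92 μs.
Total = 9970 μs.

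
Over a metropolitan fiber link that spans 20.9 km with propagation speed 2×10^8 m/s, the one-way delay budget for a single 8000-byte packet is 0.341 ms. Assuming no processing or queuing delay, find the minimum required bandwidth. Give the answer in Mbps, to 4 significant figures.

270.6 Mbps

L = 64000 bits.
Propagation delay = 20900 / 200000000 = 0.1045 ms.
Transmission budget = 0.341 − 0.1045 = 0.2365 ms.
R ≥ L / t_tx = 64000 bits / 0.0002365 s = 270.6 Mbps.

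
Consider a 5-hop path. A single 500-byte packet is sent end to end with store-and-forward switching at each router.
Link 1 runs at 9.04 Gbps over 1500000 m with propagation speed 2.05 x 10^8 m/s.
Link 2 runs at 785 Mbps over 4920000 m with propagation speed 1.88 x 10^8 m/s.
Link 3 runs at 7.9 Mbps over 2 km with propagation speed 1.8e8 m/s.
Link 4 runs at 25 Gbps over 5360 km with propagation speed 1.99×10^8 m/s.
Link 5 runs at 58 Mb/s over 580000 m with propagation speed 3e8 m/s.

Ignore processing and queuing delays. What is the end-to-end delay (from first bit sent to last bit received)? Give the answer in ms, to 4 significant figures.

62.95 ms

L = 500 × 8 = 4000 bits.
Transmission delays (L/R per hop): 0.000442478, 0.00509554, 0.506329, 0.00016, 0.0689655 ms; sum = 0.580993 ms.
Propagation delays (d/s per hop): 7.31707, 26.1702, 0.0111111, 26.9347, 1.93333 ms; sum = 62.3664 ms.
End-to-end = 62.95 ms.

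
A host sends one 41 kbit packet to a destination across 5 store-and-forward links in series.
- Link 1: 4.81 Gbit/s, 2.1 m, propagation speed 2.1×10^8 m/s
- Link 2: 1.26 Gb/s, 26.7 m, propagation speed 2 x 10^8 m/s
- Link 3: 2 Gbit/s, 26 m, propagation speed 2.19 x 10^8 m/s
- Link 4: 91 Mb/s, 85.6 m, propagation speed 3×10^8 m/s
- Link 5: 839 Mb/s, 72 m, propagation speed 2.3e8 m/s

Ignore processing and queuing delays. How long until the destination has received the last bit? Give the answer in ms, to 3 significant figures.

0.562 ms

L = 41000 bits.
Transmission delays (L/R per hop): 0.00852391, 0.0325397, 0.0205, 0.450549, 0.0488677 ms; sum = 0.560981 ms.
Propagation delays (d/s per hop): 1e-05, 0.0001335, 0.000118721, 0.000285333, 0.000313043 ms; sum = 0.000860598 ms.
End-to-end = 0.562 ms.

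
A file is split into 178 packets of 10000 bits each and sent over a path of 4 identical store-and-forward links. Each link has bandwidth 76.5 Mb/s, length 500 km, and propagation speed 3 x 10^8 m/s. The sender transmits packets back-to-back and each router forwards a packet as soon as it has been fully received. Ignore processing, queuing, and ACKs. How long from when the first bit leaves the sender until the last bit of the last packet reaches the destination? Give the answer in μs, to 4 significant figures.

30330 μs

Per-hop transmission t_tx = L/R = 10000/76500000 = 130.719 μs.
Per-hop propagation t_prop = 500000/300000000 = 1666.67 μs.
Pipeline fill: first packet needs 4·t_tx to clear all hops; remaining 177 packets each add one t_tx.
Total = (4+178-1)·t_tx + 4·t_prop = 181·130.719 + 4·1666.67 = 30330 μs.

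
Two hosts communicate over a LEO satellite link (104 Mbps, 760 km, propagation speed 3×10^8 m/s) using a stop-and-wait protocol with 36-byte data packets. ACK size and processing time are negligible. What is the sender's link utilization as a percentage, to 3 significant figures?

t_tx = L/R = 288/104000000 = 2.76923e-06 s.
t_prop = 760000/300000000 = 0.00253333 s; RTT = 0.00506667 s.
Cycle = t_tx + RTT = 0.00506944 s.
Utilization = t_tx / cycle = 2.76923e-06/0.00506944 = 0.0546 %.

0.0546 %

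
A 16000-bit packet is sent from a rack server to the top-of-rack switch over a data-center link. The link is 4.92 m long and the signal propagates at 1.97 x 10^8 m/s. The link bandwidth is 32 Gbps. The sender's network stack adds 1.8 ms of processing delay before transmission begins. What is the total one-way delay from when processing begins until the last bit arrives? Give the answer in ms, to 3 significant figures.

Transmission delay = L/R = 16000 / 32000000000 = 0.0005 ms.
Propagation delay = d/s = 4.92 m / 197000000 m/s = 2.49746e-05 ms.
Plus processing delay 1.8 ms = 1.8 ms.
Total = 1.80 ms.

1.80 ms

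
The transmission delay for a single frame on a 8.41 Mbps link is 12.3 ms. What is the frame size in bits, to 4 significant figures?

103400 bits

L = R × t_tx = 8410000 b/s × 0.0123 s = 103443 bits.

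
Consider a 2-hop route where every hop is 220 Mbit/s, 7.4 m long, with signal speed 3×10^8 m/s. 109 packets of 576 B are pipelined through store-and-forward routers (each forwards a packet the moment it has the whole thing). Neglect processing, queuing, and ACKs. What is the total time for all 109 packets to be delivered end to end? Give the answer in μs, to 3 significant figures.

Per-hop transmission t_tx = L/R = 4608/220000000 = 20.9455 μs.
Per-hop propagation t_prop = 7.4/300000000 = 0.0246667 μs.
Pipeline fill: first packet needs 2·t_tx to clear all hops; remaining 108 packets each add one t_tx.
Total = (2+109-1)·t_tx + 2·t_prop = 110·20.9455 + 2·0.0246667 = 2300 μs.

2300 μs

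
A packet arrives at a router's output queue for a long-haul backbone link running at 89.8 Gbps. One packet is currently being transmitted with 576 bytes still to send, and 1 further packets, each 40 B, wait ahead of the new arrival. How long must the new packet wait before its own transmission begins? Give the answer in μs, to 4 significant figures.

0.05488 μs

Each queued packet: L/R = 320/89800000000 = 0.00356347 μs.
1 queued → 0.00356347 μs.
Plus remaining 4608 bits of current packet: 0.051314 μs.
Queuing delay = 0.05488 μs.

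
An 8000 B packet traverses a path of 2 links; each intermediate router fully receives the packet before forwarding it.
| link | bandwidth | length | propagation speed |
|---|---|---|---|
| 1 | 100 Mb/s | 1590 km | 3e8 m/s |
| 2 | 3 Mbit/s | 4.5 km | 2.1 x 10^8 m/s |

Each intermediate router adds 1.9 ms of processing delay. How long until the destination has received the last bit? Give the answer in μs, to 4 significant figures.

29190 μs

L = 8000 × 8 = 64000 bits.
Transmission delays (L/R per hop): 640, 21333.3 μs; sum = 21973.3 μs.
Propagation delays (d/s per hop): 5300, 21.4286 μs; sum = 5321.43 μs.
Processing at 1 router(s): 1 × 1.9 ms = 1900 μs.
End-to-end = 29190 μs.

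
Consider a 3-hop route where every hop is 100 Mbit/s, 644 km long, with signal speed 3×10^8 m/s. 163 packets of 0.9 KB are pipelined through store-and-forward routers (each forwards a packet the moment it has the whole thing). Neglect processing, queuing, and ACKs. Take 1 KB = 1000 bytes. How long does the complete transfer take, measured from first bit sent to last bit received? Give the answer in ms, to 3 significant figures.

Per-hop transmission t_tx = L/R = 7200/100000000 = 0.072 ms.
Per-hop propagation t_prop = 644000/300000000 = 2.14667 ms.
Pipeline fill: first packet needs 3·t_tx to clear all hops; remaining 162 packets each add one t_tx.
Total = (3+163-1)·t_tx + 3·t_prop = 165·0.072 + 3·2.14667 = 18.3 ms.

18.3 ms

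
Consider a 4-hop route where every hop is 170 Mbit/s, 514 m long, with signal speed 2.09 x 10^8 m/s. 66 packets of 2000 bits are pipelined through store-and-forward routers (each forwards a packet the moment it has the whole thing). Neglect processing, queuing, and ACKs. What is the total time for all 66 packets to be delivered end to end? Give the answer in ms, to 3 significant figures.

Per-hop transmission t_tx = L/R = 2000/170000000 = 0.0117647 ms.
Per-hop propagation t_prop = 514/209000000 = 0.00245933 ms.
Pipeline fill: first packet needs 4·t_tx to clear all hops; remaining 65 packets each add one t_tx.
Total = (4+66-1)·t_tx + 4·t_prop = 69·0.0117647 + 4·0.00245933 = 0.822 ms.

0.822 ms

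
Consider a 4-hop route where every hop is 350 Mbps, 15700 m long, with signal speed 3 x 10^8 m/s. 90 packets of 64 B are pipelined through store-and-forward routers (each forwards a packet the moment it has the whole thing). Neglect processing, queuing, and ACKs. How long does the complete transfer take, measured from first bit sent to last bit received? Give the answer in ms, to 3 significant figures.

0.345 ms

Per-hop transmission t_tx = L/R = 512/350000000 = 0.00146286 ms.
Per-hop propagation t_prop = 15700/300000000 = 0.0523333 ms.
Pipeline fill: first packet needs 4·t_tx to clear all hops; remaining 89 packets each add one t_tx.
Total = (4+90-1)·t_tx + 4·t_prop = 93·0.00146286 + 4·0.0523333 = 0.345 ms.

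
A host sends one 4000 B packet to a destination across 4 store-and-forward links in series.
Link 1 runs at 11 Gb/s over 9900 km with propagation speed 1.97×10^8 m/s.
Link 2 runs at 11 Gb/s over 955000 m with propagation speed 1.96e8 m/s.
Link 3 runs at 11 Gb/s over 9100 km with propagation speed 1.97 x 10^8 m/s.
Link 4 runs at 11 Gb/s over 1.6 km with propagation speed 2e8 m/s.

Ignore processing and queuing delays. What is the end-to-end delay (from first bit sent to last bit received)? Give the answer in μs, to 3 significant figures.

L = 4000 × 8 = 32000 bits.
Transmission delay per hop = L/R = 32000/11000000000 = 2.90909 μs; 4 hops → 11.6364 μs.
Propagation delays (d/s per hop): 50253.8, 4872.45, 46192.9, 8 μs; sum = 101327 μs.
End-to-end = 101000 μs.

101000 μs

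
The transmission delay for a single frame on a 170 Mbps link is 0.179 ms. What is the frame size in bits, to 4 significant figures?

30430 bits

L = R × t_tx = 170000000 b/s × 0.000179 s = 30430 bits.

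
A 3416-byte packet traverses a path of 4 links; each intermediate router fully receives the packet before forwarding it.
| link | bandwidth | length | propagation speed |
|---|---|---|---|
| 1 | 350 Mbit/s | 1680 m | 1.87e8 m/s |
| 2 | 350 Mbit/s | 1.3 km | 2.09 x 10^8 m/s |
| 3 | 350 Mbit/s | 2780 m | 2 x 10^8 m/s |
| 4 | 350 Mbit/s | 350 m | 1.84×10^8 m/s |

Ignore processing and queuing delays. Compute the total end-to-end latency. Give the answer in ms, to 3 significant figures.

L = 3416 × 8 = 27328 bits.
Transmission delay per hop = L/R = 27328/350000000 = 0.07808 ms; 4 hops → 0.31232 ms.
Propagation delays (d/s per hop): 0.00898396, 0.0062201, 0.0139, 0.00190217 ms; sum = 0.0310062 ms.
End-to-end = 0.343 ms.

0.343 ms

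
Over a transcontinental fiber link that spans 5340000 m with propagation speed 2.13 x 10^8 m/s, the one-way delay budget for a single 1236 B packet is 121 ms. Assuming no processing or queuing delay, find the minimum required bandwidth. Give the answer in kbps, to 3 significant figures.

103 kbps

L = 9888 bits.
Propagation delay = 5340000 / 213000000 = 25.0704 ms.
Transmission budget = 121 − 25.0704 = 95.9296 ms.
R ≥ L / t_tx = 9888 bits / 0.0959296 s = 103 kbps.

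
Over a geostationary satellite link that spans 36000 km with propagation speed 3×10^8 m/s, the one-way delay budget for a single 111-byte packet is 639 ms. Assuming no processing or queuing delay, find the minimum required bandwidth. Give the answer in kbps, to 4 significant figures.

L = 888 bits.
Propagation delay = 36000000 / 300000000 = 120 ms.
Transmission budget = 639 − 120 = 519 ms.
R ≥ L / t_tx = 888 bits / 0.519 s = 1.711 kbps.

1.711 kbps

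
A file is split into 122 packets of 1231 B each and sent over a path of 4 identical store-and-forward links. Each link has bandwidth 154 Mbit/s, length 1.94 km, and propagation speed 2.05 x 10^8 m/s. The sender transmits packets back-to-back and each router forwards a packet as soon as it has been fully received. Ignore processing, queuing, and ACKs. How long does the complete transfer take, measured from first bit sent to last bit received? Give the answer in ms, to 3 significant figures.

8.03 ms

Per-hop transmission t_tx = L/R = 9848/154000000 = 0.0639481 ms.
Per-hop propagation t_prop = 1940/2.05e+08 = 0.00946341 ms.
Pipeline fill: first packet needs 4·t_tx to clear all hops; remaining 121 packets each add one t_tx.
Total = (4+122-1)·t_tx + 4·t_prop = 125·0.0639481 + 4·0.00946341 = 8.03 ms.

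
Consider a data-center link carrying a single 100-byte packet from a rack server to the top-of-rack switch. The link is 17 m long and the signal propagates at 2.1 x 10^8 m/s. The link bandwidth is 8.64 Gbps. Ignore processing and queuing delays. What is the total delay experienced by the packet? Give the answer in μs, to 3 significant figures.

0.174 μs

L = 100 × 8 = 800 bits.
Transmission delay = L/R = 800 / 8640000000 = 0.0925926 μs.
Propagation delay = d/s = 17 m / 210000000 m/s = 0.0809524 μs.
Total = 0.174 μs.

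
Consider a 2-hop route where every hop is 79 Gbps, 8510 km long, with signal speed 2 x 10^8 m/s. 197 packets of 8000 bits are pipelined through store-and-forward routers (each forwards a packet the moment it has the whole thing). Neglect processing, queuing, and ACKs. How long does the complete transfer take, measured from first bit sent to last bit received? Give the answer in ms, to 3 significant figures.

Per-hop transmission t_tx = L/R = 8000/79000000000 = 0.000101266 ms.
Per-hop propagation t_prop = 8510000/200000000 = 42.55 ms.
Pipeline fill: first packet needs 2·t_tx to clear all hops; remaining 196 packets each add one t_tx.
Total = (2+197-1)·t_tx + 2·t_prop = 198·0.000101266 + 2·42.55 = 85.1 ms.

85.1 ms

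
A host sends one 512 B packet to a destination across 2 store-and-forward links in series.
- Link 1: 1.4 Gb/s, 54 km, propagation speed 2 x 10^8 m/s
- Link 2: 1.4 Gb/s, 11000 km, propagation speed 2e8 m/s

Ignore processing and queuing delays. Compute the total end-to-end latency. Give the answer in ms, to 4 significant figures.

L = 512 × 8 = 4096 bits.
Transmission delay per hop = L/R = 4096/1400000000 = 0.00292571 ms; 2 hops → 0.00585143 ms.
Propagation delays (d/s per hop): 0.27, 55 ms; sum = 55.27 ms.
End-to-end = 55.28 ms.

55.28 ms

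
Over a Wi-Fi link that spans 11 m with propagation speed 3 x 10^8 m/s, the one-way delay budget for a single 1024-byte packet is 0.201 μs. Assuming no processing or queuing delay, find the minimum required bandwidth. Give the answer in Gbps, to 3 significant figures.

49.8 Gbps

L = 8192 bits.
Propagation delay = 11 / 300000000 = 0.0366667 μs.
Transmission budget = 0.201 − 0.0366667 = 0.164333 μs.
R ≥ L / t_tx = 8192 bits / 1.64333e-07 s = 49.8 Gbps.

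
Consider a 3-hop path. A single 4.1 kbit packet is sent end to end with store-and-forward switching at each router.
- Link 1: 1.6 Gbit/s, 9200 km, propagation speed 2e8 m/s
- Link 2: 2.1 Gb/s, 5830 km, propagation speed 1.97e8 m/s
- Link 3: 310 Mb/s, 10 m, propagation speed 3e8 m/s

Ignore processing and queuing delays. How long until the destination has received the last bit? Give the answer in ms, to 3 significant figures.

L = 4100 bits.
Transmission delays (L/R per hop): 0.0025625, 0.00195238, 0.0132258 ms; sum = 0.0177407 ms.
Propagation delays (d/s per hop): 46, 29.5939, 3.33333e-05 ms; sum = 75.5939 ms.
End-to-end = 75.6 ms.

75.6 ms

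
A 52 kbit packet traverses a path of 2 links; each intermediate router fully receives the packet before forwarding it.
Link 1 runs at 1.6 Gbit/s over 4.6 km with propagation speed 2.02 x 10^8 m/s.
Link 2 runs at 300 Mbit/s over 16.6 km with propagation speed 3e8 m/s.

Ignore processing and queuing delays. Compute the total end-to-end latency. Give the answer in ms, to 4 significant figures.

0.2839 ms

L = 52000 bits.
Transmission delays (L/R per hop): 0.0325, 0.173333 ms; sum = 0.205833 ms.
Propagation delays (d/s per hop): 0.0227723, 0.0553333 ms; sum = 0.0781056 ms.
End-to-end = 0.2839 ms.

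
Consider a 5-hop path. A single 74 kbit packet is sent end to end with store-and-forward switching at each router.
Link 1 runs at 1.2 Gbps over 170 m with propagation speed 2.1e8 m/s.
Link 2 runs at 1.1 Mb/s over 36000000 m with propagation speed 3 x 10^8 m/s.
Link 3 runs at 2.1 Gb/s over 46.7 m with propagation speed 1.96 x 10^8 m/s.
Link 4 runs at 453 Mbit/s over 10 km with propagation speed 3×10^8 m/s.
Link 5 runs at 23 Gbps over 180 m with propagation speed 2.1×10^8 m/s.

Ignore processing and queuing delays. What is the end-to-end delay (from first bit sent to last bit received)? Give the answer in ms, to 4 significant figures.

L = 74000 bits.
Transmission delays (L/R per hop): 0.0616667, 67.2727, 0.0352381, 0.163355, 0.00321739 ms; sum = 67.5362 ms.
Propagation delays (d/s per hop): 0.000809524, 120, 0.000238265, 0.0333333, 0.000857143 ms; sum = 120.035 ms.
End-to-end = 187.6 ms.

187.6 ms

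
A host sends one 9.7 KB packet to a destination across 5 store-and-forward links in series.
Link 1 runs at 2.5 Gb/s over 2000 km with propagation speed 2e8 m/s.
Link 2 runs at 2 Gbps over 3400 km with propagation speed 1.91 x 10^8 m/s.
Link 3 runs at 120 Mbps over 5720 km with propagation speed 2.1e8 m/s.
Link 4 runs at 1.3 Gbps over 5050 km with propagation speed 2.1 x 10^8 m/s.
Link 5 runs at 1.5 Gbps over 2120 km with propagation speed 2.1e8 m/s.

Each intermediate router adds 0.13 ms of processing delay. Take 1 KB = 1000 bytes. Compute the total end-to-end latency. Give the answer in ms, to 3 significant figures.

90.5 ms

L = 77600 bits.
Transmission delays (L/R per hop): 0.03104, 0.0388, 0.646667, 0.0596923, 0.0517333 ms; sum = 0.827932 ms.
Propagation delays (d/s per hop): 10, 17.801, 27.2381, 24.0476, 10.0952 ms; sum = 89.182 ms.
Processing at 4 router(s): 4 × 0.13 ms = 0.52 ms.
End-to-end = 90.5 ms.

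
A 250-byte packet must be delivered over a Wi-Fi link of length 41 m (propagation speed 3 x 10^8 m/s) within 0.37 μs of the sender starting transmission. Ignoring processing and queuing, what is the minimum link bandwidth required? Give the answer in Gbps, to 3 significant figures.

8.57 Gbps

L = 2000 bits.
Propagation delay = 41 / 300000000 = 0.136667 μs.
Transmission budget = 0.37 − 0.136667 = 0.233333 μs.
R ≥ L / t_tx = 2000 bits / 2.33333e-07 s = 8.57 Gbps.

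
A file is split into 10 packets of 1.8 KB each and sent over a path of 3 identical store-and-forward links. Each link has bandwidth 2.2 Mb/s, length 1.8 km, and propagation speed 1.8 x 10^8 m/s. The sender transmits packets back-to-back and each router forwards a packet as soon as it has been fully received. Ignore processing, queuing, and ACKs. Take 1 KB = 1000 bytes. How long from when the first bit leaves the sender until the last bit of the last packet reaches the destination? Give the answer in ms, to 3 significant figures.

78.6 ms

Per-hop transmission t_tx = L/R = 14400/2200000 = 6.54545 ms.
Per-hop propagation t_prop = 1800/180000000 = 0.01 ms.
Pipeline fill: first packet needs 3·t_tx to clear all hops; remaining 9 packets each add one t_tx.
Total = (3+10-1)·t_tx + 3·t_prop = 12·6.54545 + 3·0.01 = 78.6 ms.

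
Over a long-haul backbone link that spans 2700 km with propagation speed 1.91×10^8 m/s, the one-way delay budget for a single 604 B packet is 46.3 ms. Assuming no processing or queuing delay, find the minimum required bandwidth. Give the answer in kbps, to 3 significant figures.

L = 4832 bits.
Propagation delay = 2700000 / 191000000 = 14.1361 ms.
Transmission budget = 46.3 − 14.1361 = 32.1639 ms.
R ≥ L / t_tx = 4832 bits / 0.0321639 s = 150 kbps.

150 kbps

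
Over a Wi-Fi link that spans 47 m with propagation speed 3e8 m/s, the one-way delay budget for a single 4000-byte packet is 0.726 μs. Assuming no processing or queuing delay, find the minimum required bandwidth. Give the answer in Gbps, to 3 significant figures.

L = 32000 bits.
Propagation delay = 47 / 300000000 = 0.156667 μs.
Transmission budget = 0.726 − 0.156667 = 0.569333 μs.
R ≥ L / t_tx = 32000 bits / 5.69333e-07 s = 56.2 Gbps.

56.2 Gbps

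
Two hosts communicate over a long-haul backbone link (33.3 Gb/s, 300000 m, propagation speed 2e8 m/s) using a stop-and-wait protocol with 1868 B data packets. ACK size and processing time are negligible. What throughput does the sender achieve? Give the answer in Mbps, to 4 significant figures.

4.981 Mbps

t_tx = L/R = 14944/3.33e+10 = 4.48769e-07 s.
t_prop = 300000/200000000 = 0.0015 s; RTT = 0.003 s.
Cycle = t_tx + RTT = 0.00300045 s.
Throughput = L / cycle = 14944 / 0.00300045 = 4.981 Mbps.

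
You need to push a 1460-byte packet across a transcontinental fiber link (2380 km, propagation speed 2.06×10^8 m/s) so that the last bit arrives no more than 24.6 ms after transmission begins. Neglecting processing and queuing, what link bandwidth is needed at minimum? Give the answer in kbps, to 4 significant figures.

L = 11680 bits.
Propagation delay = 2380000 / 206000000 = 11.5534 ms.
Transmission budget = 24.6 − 11.5534 = 13.0466 ms.
R ≥ L / t_tx = 11680 bits / 0.0130466 s = 895.3 kbps.

895.3 kbps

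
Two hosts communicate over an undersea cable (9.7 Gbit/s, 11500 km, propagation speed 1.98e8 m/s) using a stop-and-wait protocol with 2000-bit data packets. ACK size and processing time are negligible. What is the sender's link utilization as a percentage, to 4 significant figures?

t_tx = L/R = 2000/9700000000 = 2.06186e-07 s.
t_prop = 11500000/198000000 = 0.0580808 s; RTT = 0.116162 s.
Cycle = t_tx + RTT = 0.116162 s.
Utilization = t_tx / cycle = 2.06186e-07/0.116162 = 0.0001775 %.

0.0001775 %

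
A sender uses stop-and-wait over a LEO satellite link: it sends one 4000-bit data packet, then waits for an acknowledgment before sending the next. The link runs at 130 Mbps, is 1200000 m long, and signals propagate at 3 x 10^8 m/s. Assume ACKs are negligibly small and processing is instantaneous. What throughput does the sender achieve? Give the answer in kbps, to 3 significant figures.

t_tx = L/R = 4000/130000000 = 3.07692e-05 s.
t_prop = 1200000/300000000 = 0.004 s; RTT = 0.008 s.
Cycle = t_tx + RTT = 0.00803077 s.
Throughput = L / cycle = 4000 / 0.00803077 = 498 kbps.

498 kbps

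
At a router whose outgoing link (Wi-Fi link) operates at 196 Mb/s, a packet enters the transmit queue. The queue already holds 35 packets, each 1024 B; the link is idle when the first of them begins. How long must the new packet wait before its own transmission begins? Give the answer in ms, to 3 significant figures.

Each queued packet: L/R = 8192/196000000 = 0.0417959 ms.
35 queued → 1.46286 ms.
Queuing delay = 1.46 ms.

1.46 ms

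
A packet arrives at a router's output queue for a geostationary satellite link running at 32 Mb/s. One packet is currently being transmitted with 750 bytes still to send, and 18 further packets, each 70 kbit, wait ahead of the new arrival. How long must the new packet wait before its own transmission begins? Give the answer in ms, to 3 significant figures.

39.6 ms

Each queued packet: L/R = 70000/32000000 = 2.1875 ms.
18 queued → 39.375 ms.
Plus remaining 6000 bits of current packet: 0.1875 ms.
Queuing delay = 39.6 ms.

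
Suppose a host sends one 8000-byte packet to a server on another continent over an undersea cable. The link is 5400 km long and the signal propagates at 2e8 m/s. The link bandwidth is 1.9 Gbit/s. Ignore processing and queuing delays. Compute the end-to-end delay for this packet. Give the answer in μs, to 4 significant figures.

27030 μs

L = 8000 × 8 = 64000 bits.
Transmission delay = L/R = 64000 / 1900000000 = 33.6842 μs.
Propagation delay = d/s = 5400000 m / 200000000 m/s = 27000 μs.
Total = 27030 μs.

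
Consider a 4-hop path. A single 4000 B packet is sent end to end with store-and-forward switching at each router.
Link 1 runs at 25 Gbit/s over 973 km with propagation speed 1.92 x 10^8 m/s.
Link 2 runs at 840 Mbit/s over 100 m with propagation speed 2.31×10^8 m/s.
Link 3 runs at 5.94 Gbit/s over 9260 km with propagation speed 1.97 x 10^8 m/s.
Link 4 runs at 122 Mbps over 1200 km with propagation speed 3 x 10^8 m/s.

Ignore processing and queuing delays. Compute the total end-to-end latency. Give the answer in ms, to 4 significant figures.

L = 4000 × 8 = 32000 bits.
Transmission delays (L/R per hop): 0.00128, 0.0380952, 0.00538721, 0.262295 ms; sum = 0.307058 ms.
Propagation delays (d/s per hop): 5.06771, 0.0004329, 47.0051, 4 ms; sum = 56.0732 ms.
End-to-end = 56.38 ms.

56.38 ms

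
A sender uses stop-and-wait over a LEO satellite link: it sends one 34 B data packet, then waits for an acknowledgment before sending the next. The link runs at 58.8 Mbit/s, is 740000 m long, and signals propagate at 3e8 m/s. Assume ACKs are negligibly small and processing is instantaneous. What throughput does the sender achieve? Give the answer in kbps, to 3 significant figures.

t_tx = L/R = 272/58800000 = 4.62585e-06 s.
t_prop = 740000/300000000 = 0.00246667 s; RTT = 0.00493333 s.
Cycle = t_tx + RTT = 0.00493796 s.
Throughput = L / cycle = 272 / 0.00493796 = 55.1 kbps.

55.1 kbps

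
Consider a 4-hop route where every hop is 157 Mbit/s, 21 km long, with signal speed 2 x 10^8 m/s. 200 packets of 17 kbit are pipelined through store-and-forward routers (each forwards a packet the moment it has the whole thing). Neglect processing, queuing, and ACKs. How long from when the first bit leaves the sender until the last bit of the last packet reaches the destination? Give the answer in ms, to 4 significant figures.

Per-hop transmission t_tx = L/R = 17000/157000000 = 0.10828 ms.
Per-hop propagation t_prop = 21000/200000000 = 0.105 ms.
Pipeline fill: first packet needs 4·t_tx to clear all hops; remaining 199 packets each add one t_tx.
Total = (4+200-1)·t_tx + 4·t_prop = 203·0.10828 + 4·0.105 = 22.40 ms.

22.40 ms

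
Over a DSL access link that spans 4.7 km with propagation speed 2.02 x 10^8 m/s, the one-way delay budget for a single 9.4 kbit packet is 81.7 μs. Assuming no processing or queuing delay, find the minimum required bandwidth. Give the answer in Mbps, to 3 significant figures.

161 Mbps

Propagation delay = 4700 / 202000000 = 23.2673 μs.
Transmission budget = 81.7 − 23.2673 = 58.4327 μs.
R ≥ L / t_tx = 9400 bits / 5.84327e-05 s = 161 Mbps.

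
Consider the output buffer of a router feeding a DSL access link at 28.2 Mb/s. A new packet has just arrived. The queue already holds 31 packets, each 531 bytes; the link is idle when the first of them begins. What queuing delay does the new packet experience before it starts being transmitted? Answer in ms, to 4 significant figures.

4.670 ms

Each queued packet: L/R = 4248/28200000 = 0.150638 ms.
31 queued → 4.66979 ms.
Queuing delay = 4.670 ms.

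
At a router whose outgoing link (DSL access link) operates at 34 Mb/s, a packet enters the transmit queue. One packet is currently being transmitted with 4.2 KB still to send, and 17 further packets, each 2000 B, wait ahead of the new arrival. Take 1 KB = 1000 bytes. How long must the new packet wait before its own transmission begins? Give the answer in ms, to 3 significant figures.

8.99 ms

Each queued packet: L/R = 16000/34000000 = 0.470588 ms.
17 queued → 8 ms.
Plus remaining 33600 bits of current packet: 0.988235 ms.
Queuing delay = 8.99 ms.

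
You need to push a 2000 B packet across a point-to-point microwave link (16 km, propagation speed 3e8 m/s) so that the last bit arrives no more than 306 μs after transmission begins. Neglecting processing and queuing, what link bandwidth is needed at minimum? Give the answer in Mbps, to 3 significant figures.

L = 16000 bits.
Propagation delay = 16000 / 300000000 = 53.3333 μs.
Transmission budget = 306 − 53.3333 = 252.667 μs.
R ≥ L / t_tx = 16000 bits / 0.000252667 s = 63.3 Mbps.

63.3 Mbps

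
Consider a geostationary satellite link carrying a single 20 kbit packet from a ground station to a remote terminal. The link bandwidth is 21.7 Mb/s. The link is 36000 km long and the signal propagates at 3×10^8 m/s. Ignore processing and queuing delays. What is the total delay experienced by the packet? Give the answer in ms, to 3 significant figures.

L = 20000 bits.
Transmission delay = L/R = 20000 / 21700000 = 0.921659 ms.
Propagation delay = d/s = 36000000 m / 300000000 m/s = 120 ms.
Total = 121 ms.

121 ms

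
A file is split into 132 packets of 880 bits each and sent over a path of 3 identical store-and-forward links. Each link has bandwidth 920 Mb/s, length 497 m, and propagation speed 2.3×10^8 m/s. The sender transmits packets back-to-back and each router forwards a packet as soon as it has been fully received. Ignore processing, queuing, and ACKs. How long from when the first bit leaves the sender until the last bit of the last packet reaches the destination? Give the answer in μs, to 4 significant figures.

Per-hop transmission t_tx = L/R = 880/920000000 = 0.956522 μs.
Per-hop propagation t_prop = 497/2.3e+08 = 2.16087 μs.
Pipeline fill: first packet needs 3·t_tx to clear all hops; remaining 131 packets each add one t_tx.
Total = (3+132-1)·t_tx + 3·t_prop = 134·0.956522 + 3·2.16087 = 134.7 μs.

134.7 μs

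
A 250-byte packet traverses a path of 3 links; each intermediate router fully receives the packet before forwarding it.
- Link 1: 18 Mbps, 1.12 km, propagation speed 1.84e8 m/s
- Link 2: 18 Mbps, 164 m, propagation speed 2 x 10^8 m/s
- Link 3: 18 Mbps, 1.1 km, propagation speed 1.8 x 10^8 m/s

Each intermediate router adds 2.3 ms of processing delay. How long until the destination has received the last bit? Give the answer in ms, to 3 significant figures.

L = 250 × 8 = 2000 bits.
Transmission delay per hop = L/R = 2000/18000000 = 0.111111 ms; 3 hops → 0.333333 ms.
Propagation delays (d/s per hop): 0.00608696, 0.00082, 0.00611111 ms; sum = 0.0130181 ms.
Processing at 2 router(s): 2 × 2.3 ms = 4.6 ms.
End-to-end = 4.95 ms.

4.95 ms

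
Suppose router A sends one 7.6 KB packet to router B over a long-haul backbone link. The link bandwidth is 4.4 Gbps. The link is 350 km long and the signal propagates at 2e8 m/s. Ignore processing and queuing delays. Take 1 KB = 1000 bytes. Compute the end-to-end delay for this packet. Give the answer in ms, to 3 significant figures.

1.76 ms

L = 60800 bits.
Transmission delay = L/R = 60800 / 4400000000 = 0.0138182 ms.
Propagation delay = d/s = 350000 m / 200000000 m/s = 1.75 ms.
Total = 1.76 ms.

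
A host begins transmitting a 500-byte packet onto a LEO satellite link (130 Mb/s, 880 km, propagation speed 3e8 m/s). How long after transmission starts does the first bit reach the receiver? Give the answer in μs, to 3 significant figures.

2930 μs

First bit experiences only propagation delay: d/s = 880000/300000000 = 2930 μs.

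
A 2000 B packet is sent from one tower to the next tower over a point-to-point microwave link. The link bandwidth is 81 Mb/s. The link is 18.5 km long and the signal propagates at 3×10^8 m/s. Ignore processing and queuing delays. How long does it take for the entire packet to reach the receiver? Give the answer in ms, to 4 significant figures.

L = 2000 × 8 = 16000 bits.
Transmission delay = L/R = 16000 / 81000000 = 0.197531 ms.
Propagation delay = d/s = 18500 m / 300000000 m/s = 0.0616667 ms.
Total = 0.2592 ms.

0.2592 ms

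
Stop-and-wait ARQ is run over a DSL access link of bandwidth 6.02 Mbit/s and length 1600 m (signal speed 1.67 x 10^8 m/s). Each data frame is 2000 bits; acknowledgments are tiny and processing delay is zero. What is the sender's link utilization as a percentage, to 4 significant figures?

94.55 %

t_tx = L/R = 2000/6020000 = 0.000332226 s.
t_prop = 1600/167000000 = 9.58084e-06 s; RTT = 1.91617e-05 s.
Cycle = t_tx + RTT = 0.000351388 s.
Utilization = t_tx / cycle = 0.000332226/0.000351388 = 94.55 %.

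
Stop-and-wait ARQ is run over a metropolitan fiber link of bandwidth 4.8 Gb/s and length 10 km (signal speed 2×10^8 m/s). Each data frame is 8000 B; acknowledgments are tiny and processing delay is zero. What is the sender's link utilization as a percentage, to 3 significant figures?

t_tx = L/R = 64000/4800000000 = 1.33333e-05 s.
t_prop = 10000/200000000 = 5e-05 s; RTT = 0.0001 s.
Cycle = t_tx + RTT = 0.000113333 s.
Utilization = t_tx / cycle = 1.33333e-05/0.000113333 = 11.8 %.

11.8 %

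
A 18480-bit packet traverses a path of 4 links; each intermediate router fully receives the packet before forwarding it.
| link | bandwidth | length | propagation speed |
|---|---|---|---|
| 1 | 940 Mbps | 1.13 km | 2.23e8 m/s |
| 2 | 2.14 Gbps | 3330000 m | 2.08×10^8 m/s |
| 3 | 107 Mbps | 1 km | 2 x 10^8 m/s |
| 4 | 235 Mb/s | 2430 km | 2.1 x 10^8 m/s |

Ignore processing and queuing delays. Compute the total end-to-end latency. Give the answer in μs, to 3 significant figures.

Transmission delays (L/R per hop): 19.6596, 8.63551, 172.71, 78.6383 μs; sum = 279.644 μs.
Propagation delays (d/s per hop): 5.06726, 16009.6, 5, 11571.4 μs; sum = 27591.1 μs.
End-to-end = 27900 μs.

27900 μs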